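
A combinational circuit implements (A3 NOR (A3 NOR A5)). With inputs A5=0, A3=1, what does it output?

Substituting: (1 NOR (1 NOR 0))
= 0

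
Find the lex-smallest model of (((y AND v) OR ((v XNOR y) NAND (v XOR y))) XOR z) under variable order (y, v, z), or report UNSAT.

y=0, v=0, z=0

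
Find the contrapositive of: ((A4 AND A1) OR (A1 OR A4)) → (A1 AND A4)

Contrapositive: NOT (A1 AND A4) → NOT ((A4 AND A1) OR (A1 OR A4))
Note: A statement and its contrapositive are logically equivalent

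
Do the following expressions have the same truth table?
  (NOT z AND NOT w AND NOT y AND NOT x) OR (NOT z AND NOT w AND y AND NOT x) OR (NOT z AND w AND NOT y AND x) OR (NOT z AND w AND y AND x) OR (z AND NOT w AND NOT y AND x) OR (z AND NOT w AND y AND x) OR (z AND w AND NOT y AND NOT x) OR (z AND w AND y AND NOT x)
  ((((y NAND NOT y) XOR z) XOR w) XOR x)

Yes, they are equivalent — the two output columns agree on all 16 assignments:
z | w | y | x | Expression 1 | Expression 2
-------------------------------------------
0 | 0 | 0 | 0 | 1 | 1
0 | 0 | 0 | 1 | 0 | 0
0 | 0 | 1 | 0 | 1 | 1
0 | 0 | 1 | 1 | 0 | 0
0 | 1 | 0 | 0 | 0 | 0
0 | 1 | 0 | 1 | 1 | 1
0 | 1 | 1 | 0 | 0 | 0
0 | 1 | 1 | 1 | 1 | 1
1 | 0 | 0 | 0 | 0 | 0
1 | 0 | 0 | 1 | 1 | 1
1 | 0 | 1 | 0 | 0 | 0
1 | 0 | 1 | 1 | 1 | 1
1 | 1 | 0 | 0 | 1 | 1
1 | 1 | 0 | 1 | 0 | 0
1 | 1 | 1 | 0 | 1 | 1
1 | 1 | 1 | 1 | 0 | 0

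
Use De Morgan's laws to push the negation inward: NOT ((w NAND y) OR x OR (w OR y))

NOT (w NAND y) AND NOT x AND NOT (w OR y)
De Morgan's: NOT(OR of terms) = AND of negations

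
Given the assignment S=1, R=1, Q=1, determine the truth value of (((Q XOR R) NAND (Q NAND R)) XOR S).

Substituting: (((1 XOR 1) NAND (1 NAND 1)) XOR 1)
= 0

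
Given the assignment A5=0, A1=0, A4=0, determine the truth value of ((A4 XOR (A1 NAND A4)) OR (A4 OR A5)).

Substituting: ((0 XOR (0 NAND 0)) OR (0 OR 0))
= 1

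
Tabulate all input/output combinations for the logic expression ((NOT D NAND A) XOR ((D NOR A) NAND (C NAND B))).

B | C | D | A | Output
----------------------
0 | 0 | 0 | 0 | 1
0 | 0 | 0 | 1 | 1
0 | 0 | 1 | 0 | 0
0 | 0 | 1 | 1 | 0
0 | 1 | 0 | 0 | 1
0 | 1 | 0 | 1 | 1
0 | 1 | 1 | 0 | 0
0 | 1 | 1 | 1 | 0
1 | 0 | 0 | 0 | 1
1 | 0 | 0 | 1 | 1
1 | 0 | 1 | 0 | 0
1 | 0 | 1 | 1 | 0
1 | 1 | 0 | 0 | 0
1 | 1 | 0 | 1 | 1
1 | 1 | 1 | 0 | 0
1 | 1 | 1 | 1 | 0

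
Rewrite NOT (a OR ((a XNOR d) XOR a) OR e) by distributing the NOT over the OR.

NOT a AND NOT ((a XNOR d) XOR a) AND NOT e
De Morgan's: NOT(OR of terms) = AND of negations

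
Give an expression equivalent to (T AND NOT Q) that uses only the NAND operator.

((T NAND (Q NAND Q)) NAND (T NAND (Q NAND Q)))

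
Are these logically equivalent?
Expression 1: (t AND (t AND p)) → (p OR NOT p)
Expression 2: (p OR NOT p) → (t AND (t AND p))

No, Converse is not equivalent to original (counterexample: p=0, t=0, q=0)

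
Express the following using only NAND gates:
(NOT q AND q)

(((q NAND q) NAND q) NAND ((q NAND q) NAND q))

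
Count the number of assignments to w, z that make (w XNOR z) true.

Satisfying assignments: (0,0), (1,1)
Count: 2 out of 4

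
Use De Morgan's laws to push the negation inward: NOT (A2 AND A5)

NOT A2 OR NOT A5
De Morgan's: NOT(AND of terms) = OR of negations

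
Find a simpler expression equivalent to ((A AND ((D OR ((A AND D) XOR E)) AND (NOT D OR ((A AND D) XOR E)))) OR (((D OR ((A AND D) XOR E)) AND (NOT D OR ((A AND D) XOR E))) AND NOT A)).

By distribution ((E AND v) OR (E AND NOT v) = E) then distribution ((E OR v) AND (E OR NOT v) = E):
= ((A AND D) XOR E)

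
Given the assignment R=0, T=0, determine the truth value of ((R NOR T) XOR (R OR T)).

Substituting: ((0 NOR 0) XOR (0 OR 0))
= 1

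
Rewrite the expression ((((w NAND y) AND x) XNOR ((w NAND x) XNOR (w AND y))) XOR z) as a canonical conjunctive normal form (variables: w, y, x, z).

(w OR y OR x OR NOT z) AND (w OR y OR NOT x OR z) AND (w OR NOT y OR x OR NOT z) AND (w OR NOT y OR NOT x OR z) AND (NOT w OR y OR x OR NOT z) AND (NOT w OR y OR NOT x OR NOT z) AND (NOT w OR NOT y OR x OR z) AND (NOT w OR NOT y OR NOT x OR NOT z)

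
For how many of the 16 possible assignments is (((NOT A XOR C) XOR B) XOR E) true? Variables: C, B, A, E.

Satisfying assignments: (0,0,0,0), (0,0,1,1), (0,1,0,1), (0,1,1,0), (1,0,0,1), (1,0,1,0), (1,1,0,0), (1,1,1,1)
Count: 8 out of 16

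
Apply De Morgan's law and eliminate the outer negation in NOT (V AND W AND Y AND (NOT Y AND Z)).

NOT V OR NOT W OR NOT Y OR NOT (NOT Y AND Z)
De Morgan's: NOT(AND of terms) = OR of negations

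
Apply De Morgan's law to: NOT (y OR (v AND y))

NOT y AND NOT (v AND y)
De Morgan's: NOT(OR of terms) = AND of negations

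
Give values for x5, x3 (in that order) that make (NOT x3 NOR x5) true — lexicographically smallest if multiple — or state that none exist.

x5=0, x3=1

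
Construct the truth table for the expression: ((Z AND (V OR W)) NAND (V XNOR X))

X | Z | V | W | Output
----------------------
0 | 0 | 0 | 0 | 1
0 | 0 | 0 | 1 | 1
0 | 0 | 1 | 0 | 1
0 | 0 | 1 | 1 | 1
0 | 1 | 0 | 0 | 1
0 | 1 | 0 | 1 | 0
0 | 1 | 1 | 0 | 1
0 | 1 | 1 | 1 | 1
1 | 0 | 0 | 0 | 1
1 | 0 | 0 | 1 | 1
1 | 0 | 1 | 0 | 1
1 | 0 | 1 | 1 | 1
1 | 1 | 0 | 0 | 1
1 | 1 | 0 | 1 | 1
1 | 1 | 1 | 0 | 0
1 | 1 | 1 | 1 | 0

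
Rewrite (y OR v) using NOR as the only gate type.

((y NOR v) NOR (y NOR v))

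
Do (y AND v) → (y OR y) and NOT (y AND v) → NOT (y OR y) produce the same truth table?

No, Inverse is not equivalent to original (counterexample: v=0, y=1)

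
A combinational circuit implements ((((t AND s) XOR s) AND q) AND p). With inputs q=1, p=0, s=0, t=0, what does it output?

Substituting: ((((0 AND 0) XOR 0) AND 1) AND 0)
= 0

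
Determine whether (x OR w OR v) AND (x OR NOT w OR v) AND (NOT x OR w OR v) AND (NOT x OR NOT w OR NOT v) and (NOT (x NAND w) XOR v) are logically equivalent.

Yes, they are equivalent — the two output columns agree on all 8 assignments:
x | w | v | Expression 1 | Expression 2
---------------------------------------
0 | 0 | 0 | 0 | 0
0 | 0 | 1 | 1 | 1
0 | 1 | 0 | 0 | 0
0 | 1 | 1 | 1 | 1
1 | 0 | 0 | 0 | 0
1 | 0 | 1 | 1 | 1
1 | 1 | 0 | 1 | 1
1 | 1 | 1 | 0 | 0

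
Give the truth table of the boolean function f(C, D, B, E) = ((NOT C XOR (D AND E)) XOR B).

C | D | B | E | Output
----------------------
0 | 0 | 0 | 0 | 1
0 | 0 | 0 | 1 | 1
0 | 0 | 1 | 0 | 0
0 | 0 | 1 | 1 | 0
0 | 1 | 0 | 0 | 1
0 | 1 | 0 | 1 | 0
0 | 1 | 1 | 0 | 0
0 | 1 | 1 | 1 | 1
1 | 0 | 0 | 0 | 0
1 | 0 | 0 | 1 | 0
1 | 0 | 1 | 0 | 1
1 | 0 | 1 | 1 | 1
1 | 1 | 0 | 0 | 0
1 | 1 | 0 | 1 | 1
1 | 1 | 1 | 0 | 1
1 | 1 | 1 | 1 | 0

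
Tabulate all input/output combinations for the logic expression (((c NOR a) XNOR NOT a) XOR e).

c | a | e | Output
------------------
0 | 0 | 0 | 1
0 | 0 | 1 | 0
0 | 1 | 0 | 1
0 | 1 | 1 | 0
1 | 0 | 0 | 0
1 | 0 | 1 | 1
1 | 1 | 0 | 1
1 | 1 | 1 | 0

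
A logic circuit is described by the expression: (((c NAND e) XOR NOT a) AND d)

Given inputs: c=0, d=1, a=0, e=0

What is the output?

Substituting: (((0 NAND 0) XOR NOT 0) AND 1)
= 0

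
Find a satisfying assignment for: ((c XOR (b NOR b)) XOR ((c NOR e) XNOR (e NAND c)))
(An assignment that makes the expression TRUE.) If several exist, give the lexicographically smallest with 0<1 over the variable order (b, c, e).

b=0, c=0, e=1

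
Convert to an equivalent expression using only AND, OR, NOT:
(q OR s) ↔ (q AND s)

((q OR s) AND (q AND s)) OR (NOT (q OR s) AND NOT (q AND s))
(Biconditional = both true or both false)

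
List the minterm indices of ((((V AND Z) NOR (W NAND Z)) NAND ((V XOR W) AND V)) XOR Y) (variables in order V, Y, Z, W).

Σm(0, 1, 2, 3, 8, 9, 10, 11) = (NOT V AND NOT Y AND NOT Z AND NOT W) OR (NOT V AND NOT Y AND NOT Z AND W) OR (NOT V AND NOT Y AND Z AND NOT W) OR (NOT V AND NOT Y AND Z AND W) OR (V AND NOT Y AND NOT Z AND NOT W) OR (V AND NOT Y AND NOT Z AND W) OR (V AND NOT Y AND Z AND NOT W) OR (V AND NOT Y AND Z AND W)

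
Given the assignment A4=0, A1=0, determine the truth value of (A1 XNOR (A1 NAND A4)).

Substituting: (0 XNOR (0 NAND 0))
= 0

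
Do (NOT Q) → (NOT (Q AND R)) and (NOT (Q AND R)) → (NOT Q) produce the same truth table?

No, Converse is not equivalent to original (counterexample: Q=1, T=0, R=0)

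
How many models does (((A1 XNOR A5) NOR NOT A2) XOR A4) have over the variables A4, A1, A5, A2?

Satisfying assignments: (0,0,1,1), (0,1,0,1), (1,0,0,0), (1,0,0,1), (1,0,1,0), (1,1,0,0), (1,1,1,0), (1,1,1,1)
Count: 8 out of 16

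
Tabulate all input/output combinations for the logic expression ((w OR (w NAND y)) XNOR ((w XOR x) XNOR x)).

w | x | y | Output
------------------
0 | 0 | 0 | 1
0 | 0 | 1 | 1
0 | 1 | 0 | 1
0 | 1 | 1 | 1
1 | 0 | 0 | 0
1 | 0 | 1 | 0
1 | 1 | 0 | 0
1 | 1 | 1 | 0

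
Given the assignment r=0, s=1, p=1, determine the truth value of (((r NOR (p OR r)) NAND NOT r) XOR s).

Substituting: (((0 NOR (1 OR 0)) NAND NOT 0) XOR 1)
= 0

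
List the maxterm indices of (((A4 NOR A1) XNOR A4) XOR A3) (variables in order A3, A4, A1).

ΠM(0, 2, 3, 5) = (A3 OR A4 OR A1) AND (A3 OR NOT A4 OR A1) AND (A3 OR NOT A4 OR NOT A1) AND (NOT A3 OR A4 OR NOT A1)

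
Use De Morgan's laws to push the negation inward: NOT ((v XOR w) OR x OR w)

NOT (v XOR w) AND NOT x AND NOT w
De Morgan's: NOT(OR of terms) = AND of negations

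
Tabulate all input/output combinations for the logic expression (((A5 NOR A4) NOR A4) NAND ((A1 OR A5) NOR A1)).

A1 | A4 | A5 | Output
---------------------
0 | 0 | 0 | 1
0 | 0 | 1 | 1
0 | 1 | 0 | 1
0 | 1 | 1 | 1
1 | 0 | 0 | 1
1 | 0 | 1 | 1
1 | 1 | 0 | 1
1 | 1 | 1 | 1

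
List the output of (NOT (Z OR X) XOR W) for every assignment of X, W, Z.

X | W | Z | Output
------------------
0 | 0 | 0 | 1
0 | 0 | 1 | 0
0 | 1 | 0 | 0
0 | 1 | 1 | 1
1 | 0 | 0 | 0
1 | 0 | 1 | 0
1 | 1 | 0 | 1
1 | 1 | 1 | 1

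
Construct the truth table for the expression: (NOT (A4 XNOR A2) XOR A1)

A1 | A2 | A4 | Output
---------------------
0 | 0 | 0 | 0
0 | 0 | 1 | 1
0 | 1 | 0 | 1
0 | 1 | 1 | 0
1 | 0 | 0 | 1
1 | 0 | 1 | 0
1 | 1 | 0 | 0
1 | 1 | 1 | 1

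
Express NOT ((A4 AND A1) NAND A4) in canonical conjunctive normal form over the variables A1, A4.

(A1 OR A4) AND (A1 OR NOT A4) AND (NOT A1 OR A4)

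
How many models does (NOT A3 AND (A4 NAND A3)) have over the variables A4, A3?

Satisfying assignments: (0,0), (1,0)
Count: 2 out of 4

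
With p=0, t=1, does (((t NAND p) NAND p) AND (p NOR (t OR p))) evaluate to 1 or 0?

Substituting: (((1 NAND 0) NAND 0) AND (0 NOR (1 OR 0)))
= 0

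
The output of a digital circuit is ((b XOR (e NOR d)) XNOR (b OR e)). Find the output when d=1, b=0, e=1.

Substituting: ((0 XOR (1 NOR 1)) XNOR (0 OR 1))
= 0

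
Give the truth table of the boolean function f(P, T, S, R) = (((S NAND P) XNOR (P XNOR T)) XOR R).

P | T | S | R | Output
----------------------
0 | 0 | 0 | 0 | 1
0 | 0 | 0 | 1 | 0
0 | 0 | 1 | 0 | 1
0 | 0 | 1 | 1 | 0
0 | 1 | 0 | 0 | 0
0 | 1 | 0 | 1 | 1
0 | 1 | 1 | 0 | 0
0 | 1 | 1 | 1 | 1
1 | 0 | 0 | 0 | 0
1 | 0 | 0 | 1 | 1
1 | 0 | 1 | 0 | 1
1 | 0 | 1 | 1 | 0
1 | 1 | 0 | 0 | 1
1 | 1 | 0 | 1 | 0
1 | 1 | 1 | 0 | 0
1 | 1 | 1 | 1 | 1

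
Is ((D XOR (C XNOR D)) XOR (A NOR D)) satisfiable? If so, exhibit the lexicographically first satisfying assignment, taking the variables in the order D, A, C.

D=0, A=0, C=1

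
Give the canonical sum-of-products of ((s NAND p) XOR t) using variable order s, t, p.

Σm(0, 1, 4, 7) = (NOT s AND NOT t AND NOT p) OR (NOT s AND NOT t AND p) OR (s AND NOT t AND NOT p) OR (s AND t AND p)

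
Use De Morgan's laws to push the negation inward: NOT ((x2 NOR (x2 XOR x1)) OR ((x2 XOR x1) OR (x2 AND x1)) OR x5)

NOT (x2 NOR (x2 XOR x1)) AND NOT ((x2 XOR x1) OR (x2 AND x1)) AND NOT x5
De Morgan's: NOT(OR of terms) = AND of negations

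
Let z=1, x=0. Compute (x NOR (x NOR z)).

Substituting: (0 NOR (0 NOR 1))
= 1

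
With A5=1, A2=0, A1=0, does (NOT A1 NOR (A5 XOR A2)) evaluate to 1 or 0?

Substituting: (NOT 0 NOR (1 XOR 0))
= 0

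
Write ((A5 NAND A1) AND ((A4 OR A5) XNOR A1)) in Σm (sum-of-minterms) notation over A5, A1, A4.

Σm(0, 3) = (NOT A5 AND NOT A1 AND NOT A4) OR (NOT A5 AND A1 AND A4)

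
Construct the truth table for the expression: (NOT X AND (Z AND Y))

X | Z | Y | Output
------------------
0 | 0 | 0 | 0
0 | 0 | 1 | 0
0 | 1 | 0 | 0
0 | 1 | 1 | 1
1 | 0 | 0 | 0
1 | 0 | 1 | 0
1 | 1 | 0 | 0
1 | 1 | 1 | 0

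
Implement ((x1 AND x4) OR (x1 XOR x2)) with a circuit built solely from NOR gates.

((((x1 NOR x1) NOR (x4 NOR x4)) NOR ((((x1 NOR x2) NOR (x1 NOR x2)) NOR ((x1 NOR x2) NOR (x1 NOR x2))) NOR ((((x1 NOR x1) NOR (x2 NOR x2)) NOR ((x1 NOR x1) NOR (x2 NOR x2))) NOR (((x1 NOR x1) NOR (x2 NOR x2)) NOR ((x1 NOR x1) NOR (x2 NOR x2)))))) NOR (((x1 NOR x1) NOR (x4 NOR x4)) NOR ((((x1 NOR x2) NOR (x1 NOR x2)) NOR ((x1 NOR x2) NOR (x1 NOR x2))) NOR ((((x1 NOR x1) NOR (x2 NOR x2)) NOR ((x1 NOR x1) NOR (x2 NOR x2))) NOR (((x1 NOR x1) NOR (x2 NOR x2)) NOR ((x1 NOR x1) NOR (x2 NOR x2)))))))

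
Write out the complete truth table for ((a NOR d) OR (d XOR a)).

d | a | Output
--------------
0 | 0 | 1
0 | 1 | 1
1 | 0 | 1
1 | 1 | 0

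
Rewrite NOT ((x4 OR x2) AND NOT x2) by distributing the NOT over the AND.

NOT (x4 OR x2) OR x2
De Morgan's: NOT(AND of terms) = OR of negations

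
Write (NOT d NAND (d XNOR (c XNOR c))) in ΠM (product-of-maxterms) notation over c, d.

ΠM() = TRUE (no maxterms)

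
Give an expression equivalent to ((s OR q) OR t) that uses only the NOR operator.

((((s NOR q) NOR (s NOR q)) NOR t) NOR (((s NOR q) NOR (s NOR q)) NOR t))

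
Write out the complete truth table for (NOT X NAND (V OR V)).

X | V | Output
--------------
0 | 0 | 1
0 | 1 | 0
1 | 0 | 1
1 | 1 | 1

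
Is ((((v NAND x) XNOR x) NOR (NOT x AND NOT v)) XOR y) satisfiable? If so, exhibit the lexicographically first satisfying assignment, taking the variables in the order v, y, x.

v=0, y=1, x=0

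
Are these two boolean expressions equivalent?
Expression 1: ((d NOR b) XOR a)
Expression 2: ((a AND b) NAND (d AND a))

No. Counterexample: with a=0, b=0, d=1, Expression 1 = 0 but Expression 2 = 1.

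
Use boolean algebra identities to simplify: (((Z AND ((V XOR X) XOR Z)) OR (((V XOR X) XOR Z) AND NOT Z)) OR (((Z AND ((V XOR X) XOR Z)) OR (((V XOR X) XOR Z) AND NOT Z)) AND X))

By absorption (E OR (E AND v) = E) then distribution ((E AND v) OR (E AND NOT v) = E):
= ((V XOR X) XOR Z)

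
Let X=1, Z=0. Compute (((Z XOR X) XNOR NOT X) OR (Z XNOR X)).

Substituting: (((0 XOR 1) XNOR NOT 1) OR (0 XNOR 1))
= 0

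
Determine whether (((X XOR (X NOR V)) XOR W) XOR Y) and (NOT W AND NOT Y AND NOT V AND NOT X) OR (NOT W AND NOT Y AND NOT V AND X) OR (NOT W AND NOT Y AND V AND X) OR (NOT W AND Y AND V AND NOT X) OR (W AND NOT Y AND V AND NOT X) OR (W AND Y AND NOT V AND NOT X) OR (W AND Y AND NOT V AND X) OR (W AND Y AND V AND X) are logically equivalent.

Yes, they are equivalent — the two output columns agree on all 16 assignments:
W | Y | V | X | Expression 1 | Expression 2
-------------------------------------------
0 | 0 | 0 | 0 | 1 | 1
0 | 0 | 0 | 1 | 1 | 1
0 | 0 | 1 | 0 | 0 | 0
0 | 0 | 1 | 1 | 1 | 1
0 | 1 | 0 | 0 | 0 | 0
0 | 1 | 0 | 1 | 0 | 0
0 | 1 | 1 | 0 | 1 | 1
0 | 1 | 1 | 1 | 0 | 0
1 | 0 | 0 | 0 | 0 | 0
1 | 0 | 0 | 1 | 0 | 0
1 | 0 | 1 | 0 | 1 | 1
1 | 0 | 1 | 1 | 0 | 0
1 | 1 | 0 | 0 | 1 | 1
1 | 1 | 0 | 1 | 1 | 1
1 | 1 | 1 | 0 | 0 | 0
1 | 1 | 1 | 1 | 1 | 1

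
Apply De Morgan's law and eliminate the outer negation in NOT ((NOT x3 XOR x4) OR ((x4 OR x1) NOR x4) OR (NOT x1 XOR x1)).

NOT (NOT x3 XOR x4) AND NOT ((x4 OR x1) NOR x4) AND NOT (NOT x1 XOR x1)
De Morgan's: NOT(OR of terms) = AND of negations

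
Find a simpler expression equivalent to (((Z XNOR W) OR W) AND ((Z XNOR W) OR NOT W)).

By distribution ((E OR v) AND (E OR NOT v) = E):
= (Z XNOR W)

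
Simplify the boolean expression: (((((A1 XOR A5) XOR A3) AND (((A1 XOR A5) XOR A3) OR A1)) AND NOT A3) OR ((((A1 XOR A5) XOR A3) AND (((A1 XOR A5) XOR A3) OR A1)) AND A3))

By distribution ((E AND v) OR (E AND NOT v) = E) then absorption (E AND (E OR v) = E):
= ((A1 XOR A5) XOR A3)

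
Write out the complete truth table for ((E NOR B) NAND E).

E | B | Output
--------------
0 | 0 | 1
0 | 1 | 1
1 | 0 | 1
1 | 1 | 1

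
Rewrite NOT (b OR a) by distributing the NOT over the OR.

NOT b AND NOT a
De Morgan's: NOT(OR of terms) = AND of negations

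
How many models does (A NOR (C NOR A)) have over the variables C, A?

Satisfying assignments: (1,0)
Count: 1 out of 4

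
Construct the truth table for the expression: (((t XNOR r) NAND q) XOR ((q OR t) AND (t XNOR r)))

r | q | t | Output
------------------
0 | 0 | 0 | 1
0 | 0 | 1 | 1
0 | 1 | 0 | 1
0 | 1 | 1 | 1
1 | 0 | 0 | 1
1 | 0 | 1 | 0
1 | 1 | 0 | 1
1 | 1 | 1 | 1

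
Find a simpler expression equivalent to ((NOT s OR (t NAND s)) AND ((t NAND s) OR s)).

By distribution ((E OR v) AND (E OR NOT v) = E):
= (t NAND s)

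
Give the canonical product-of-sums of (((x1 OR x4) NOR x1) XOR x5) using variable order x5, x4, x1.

ΠM(1, 2, 3, 4) = (x5 OR x4 OR NOT x1) AND (x5 OR NOT x4 OR x1) AND (x5 OR NOT x4 OR NOT x1) AND (NOT x5 OR x4 OR x1)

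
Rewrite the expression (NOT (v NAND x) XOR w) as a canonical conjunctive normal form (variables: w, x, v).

(w OR x OR v) AND (w OR x OR NOT v) AND (w OR NOT x OR v) AND (NOT w OR NOT x OR NOT v)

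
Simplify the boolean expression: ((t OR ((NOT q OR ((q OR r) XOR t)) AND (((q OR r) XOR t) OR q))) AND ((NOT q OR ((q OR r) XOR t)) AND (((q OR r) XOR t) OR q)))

By absorption (E AND (E OR v) = E) then distribution ((E OR v) AND (E OR NOT v) = E):
= ((q OR r) XOR t)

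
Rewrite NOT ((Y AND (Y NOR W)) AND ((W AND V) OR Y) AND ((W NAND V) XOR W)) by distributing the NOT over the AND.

NOT (Y AND (Y NOR W)) OR NOT ((W AND V) OR Y) OR NOT ((W NAND V) XOR W)
De Morgan's: NOT(AND of terms) = OR of negations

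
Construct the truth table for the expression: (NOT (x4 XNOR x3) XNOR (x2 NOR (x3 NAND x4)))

x3 | x2 | x4 | Output
---------------------
0 | 0 | 0 | 1
0 | 0 | 1 | 0
0 | 1 | 0 | 1
0 | 1 | 1 | 0
1 | 0 | 0 | 0
1 | 0 | 1 | 0
1 | 1 | 0 | 0
1 | 1 | 1 | 1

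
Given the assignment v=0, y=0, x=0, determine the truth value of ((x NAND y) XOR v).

Substituting: ((0 NAND 0) XOR 0)
= 1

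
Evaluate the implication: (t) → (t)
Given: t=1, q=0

Antecedent (t) = 1; consequent (t) = 1.
1 → 1 = 1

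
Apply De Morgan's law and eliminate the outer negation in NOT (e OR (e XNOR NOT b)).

NOT e AND NOT (e XNOR NOT b)
De Morgan's: NOT(OR of terms) = AND of negations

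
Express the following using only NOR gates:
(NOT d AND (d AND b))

(((d NOR d) NOR (d NOR d)) NOR (((d NOR d) NOR (b NOR b)) NOR ((d NOR d) NOR (b NOR b))))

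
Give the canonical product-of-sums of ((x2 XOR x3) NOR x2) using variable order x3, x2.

ΠM(1, 2, 3) = (x3 OR NOT x2) AND (NOT x3 OR x2) AND (NOT x3 OR NOT x2)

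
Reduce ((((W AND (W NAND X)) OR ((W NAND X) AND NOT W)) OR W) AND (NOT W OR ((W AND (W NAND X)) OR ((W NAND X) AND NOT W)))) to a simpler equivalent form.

By distribution ((E OR v) AND (E OR NOT v) = E) then distribution ((E AND v) OR (E AND NOT v) = E):
= (W NAND X)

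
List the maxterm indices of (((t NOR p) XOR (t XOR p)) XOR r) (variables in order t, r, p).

ΠM(2, 3, 5, 6) = (t OR NOT r OR p) AND (t OR NOT r OR NOT p) AND (NOT t OR r OR NOT p) AND (NOT t OR NOT r OR p)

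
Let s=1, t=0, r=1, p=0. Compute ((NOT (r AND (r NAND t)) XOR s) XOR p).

Substituting: ((NOT (1 AND (1 NAND 0)) XOR 1) XOR 0)
= 1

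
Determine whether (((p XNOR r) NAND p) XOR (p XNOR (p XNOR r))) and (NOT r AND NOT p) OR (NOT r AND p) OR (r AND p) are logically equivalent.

Yes, they are equivalent — the two output columns agree on all 4 assignments:
r | p | Expression 1 | Expression 2
-----------------------------------
0 | 0 | 1 | 1
0 | 1 | 1 | 1
1 | 0 | 0 | 0
1 | 1 | 1 | 1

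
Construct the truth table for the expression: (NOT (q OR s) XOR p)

q | p | s | Output
------------------
0 | 0 | 0 | 1
0 | 0 | 1 | 0
0 | 1 | 0 | 0
0 | 1 | 1 | 1
1 | 0 | 0 | 0
1 | 0 | 1 | 0
1 | 1 | 0 | 1
1 | 1 | 1 | 1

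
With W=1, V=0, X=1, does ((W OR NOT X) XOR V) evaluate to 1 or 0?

Substituting: ((1 OR NOT 1) XOR 0)
= 1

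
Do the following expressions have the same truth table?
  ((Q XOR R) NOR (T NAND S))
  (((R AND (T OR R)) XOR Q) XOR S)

No. Counterexample: with R=0, Q=0, T=0, S=1, Expression 1 = 0 but Expression 2 = 1.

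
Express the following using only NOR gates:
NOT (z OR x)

(((z NOR x) NOR (z NOR x)) NOR ((z NOR x) NOR (z NOR x)))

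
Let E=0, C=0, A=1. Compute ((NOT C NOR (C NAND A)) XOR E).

Substituting: ((NOT 0 NOR (0 NAND 1)) XOR 0)
= 0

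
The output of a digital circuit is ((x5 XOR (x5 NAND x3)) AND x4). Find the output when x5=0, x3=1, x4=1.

Substituting: ((0 XOR (0 NAND 1)) AND 1)
= 1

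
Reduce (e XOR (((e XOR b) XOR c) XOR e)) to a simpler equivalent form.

By XOR self-cancellation ((E XOR v) XOR v = E):
= ((e XOR b) XOR c)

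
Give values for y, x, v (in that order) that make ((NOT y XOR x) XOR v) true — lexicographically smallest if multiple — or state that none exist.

y=0, x=0, v=0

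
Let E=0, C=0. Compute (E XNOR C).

Substituting: (0 XNOR 0)
= 1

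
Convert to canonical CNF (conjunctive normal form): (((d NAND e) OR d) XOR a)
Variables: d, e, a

(d OR e OR NOT a) AND (d OR NOT e OR NOT a) AND (NOT d OR e OR NOT a) AND (NOT d OR NOT e OR NOT a)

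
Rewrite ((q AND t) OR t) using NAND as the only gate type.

((((q NAND t) NAND (q NAND t)) NAND ((q NAND t) NAND (q NAND t))) NAND (t NAND t))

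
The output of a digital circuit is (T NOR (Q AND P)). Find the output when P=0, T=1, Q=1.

Substituting: (1 NOR (1 AND 0))
= 0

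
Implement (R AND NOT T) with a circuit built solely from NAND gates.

((R NAND (T NAND T)) NAND (R NAND (T NAND T)))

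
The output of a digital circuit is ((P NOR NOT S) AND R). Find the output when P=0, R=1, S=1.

Substituting: ((0 NOR NOT 1) AND 1)
= 1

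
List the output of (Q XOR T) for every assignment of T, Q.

T | Q | Output
--------------
0 | 0 | 0
0 | 1 | 1
1 | 0 | 1
1 | 1 | 0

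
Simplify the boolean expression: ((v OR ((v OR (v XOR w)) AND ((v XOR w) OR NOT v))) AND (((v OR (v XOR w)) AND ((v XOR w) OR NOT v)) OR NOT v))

By distribution ((E OR v) AND (E OR NOT v) = E) then distribution ((E OR v) AND (E OR NOT v) = E):
= (v XOR w)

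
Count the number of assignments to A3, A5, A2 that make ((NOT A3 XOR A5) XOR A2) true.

Satisfying assignments: (0,0,0), (0,1,1), (1,0,1), (1,1,0)
Count: 4 out of 8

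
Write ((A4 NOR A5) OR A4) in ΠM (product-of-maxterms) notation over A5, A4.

ΠM(2) = (NOT A5 OR A4)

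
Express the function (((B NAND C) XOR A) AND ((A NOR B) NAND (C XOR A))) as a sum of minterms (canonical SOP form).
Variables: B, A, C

Σm(0, 4, 7) = (NOT B AND NOT A AND NOT C) OR (B AND NOT A AND NOT C) OR (B AND A AND C)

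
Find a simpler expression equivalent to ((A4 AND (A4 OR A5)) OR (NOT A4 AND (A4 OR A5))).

By distribution ((E AND v) OR (E AND NOT v) = E):
= (A4 OR A5)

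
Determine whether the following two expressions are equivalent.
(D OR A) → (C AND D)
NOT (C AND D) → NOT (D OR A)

Yes, Contrapositive is always equivalent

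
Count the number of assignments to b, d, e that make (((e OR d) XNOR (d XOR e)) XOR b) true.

Satisfying assignments: (0,0,0), (0,0,1), (0,1,0), (1,1,1)
Count: 4 out of 8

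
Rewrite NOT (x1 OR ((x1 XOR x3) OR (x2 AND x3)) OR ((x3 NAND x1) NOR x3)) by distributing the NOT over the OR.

NOT x1 AND NOT ((x1 XOR x3) OR (x2 AND x3)) AND NOT ((x3 NAND x1) NOR x3)
De Morgan's: NOT(OR of terms) = AND of negations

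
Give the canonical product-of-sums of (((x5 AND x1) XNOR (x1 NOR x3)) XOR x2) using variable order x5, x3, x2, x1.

ΠM(0, 3, 6, 7, 8, 9, 13, 14) = (x5 OR x3 OR x2 OR x1) AND (x5 OR x3 OR NOT x2 OR NOT x1) AND (x5 OR NOT x3 OR NOT x2 OR x1) AND (x5 OR NOT x3 OR NOT x2 OR NOT x1) AND (NOT x5 OR x3 OR x2 OR x1) AND (NOT x5 OR x3 OR x2 OR NOT x1) AND (NOT x5 OR NOT x3 OR x2 OR NOT x1) AND (NOT x5 OR NOT x3 OR NOT x2 OR x1)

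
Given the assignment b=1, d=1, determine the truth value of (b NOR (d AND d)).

Substituting: (1 NOR (1 AND 1))
= 0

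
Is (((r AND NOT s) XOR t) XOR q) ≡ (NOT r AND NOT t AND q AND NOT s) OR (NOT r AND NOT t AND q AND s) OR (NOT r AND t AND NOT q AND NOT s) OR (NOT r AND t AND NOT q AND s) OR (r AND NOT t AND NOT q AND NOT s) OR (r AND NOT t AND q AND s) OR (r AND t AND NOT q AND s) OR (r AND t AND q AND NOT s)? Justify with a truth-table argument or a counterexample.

Yes, they are equivalent — the two output columns agree on all 16 assignments:
r | t | q | s | Expression 1 | Expression 2
-------------------------------------------
0 | 0 | 0 | 0 | 0 | 0
0 | 0 | 0 | 1 | 0 | 0
0 | 0 | 1 | 0 | 1 | 1
0 | 0 | 1 | 1 | 1 | 1
0 | 1 | 0 | 0 | 1 | 1
0 | 1 | 0 | 1 | 1 | 1
0 | 1 | 1 | 0 | 0 | 0
0 | 1 | 1 | 1 | 0 | 0
1 | 0 | 0 | 0 | 1 | 1
1 | 0 | 0 | 1 | 0 | 0
1 | 0 | 1 | 0 | 0 | 0
1 | 0 | 1 | 1 | 1 | 1
1 | 1 | 0 | 0 | 0 | 0
1 | 1 | 0 | 1 | 1 | 1
1 | 1 | 1 | 0 | 1 | 1
1 | 1 | 1 | 1 | 0 | 0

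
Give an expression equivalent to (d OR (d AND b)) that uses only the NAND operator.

((d NAND d) NAND (((d NAND b) NAND (d NAND b)) NAND ((d NAND b) NAND (d NAND b))))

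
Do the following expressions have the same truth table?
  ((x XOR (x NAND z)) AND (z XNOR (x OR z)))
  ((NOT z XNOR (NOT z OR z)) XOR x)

No. Counterexample: with x=0, z=1, Expression 1 = 1 but Expression 2 = 0.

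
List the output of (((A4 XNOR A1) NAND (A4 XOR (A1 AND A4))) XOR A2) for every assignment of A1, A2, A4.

A1 | A2 | A4 | Output
---------------------
0 | 0 | 0 | 1
0 | 0 | 1 | 1
0 | 1 | 0 | 0
0 | 1 | 1 | 0
1 | 0 | 0 | 1
1 | 0 | 1 | 1
1 | 1 | 0 | 0
1 | 1 | 1 | 0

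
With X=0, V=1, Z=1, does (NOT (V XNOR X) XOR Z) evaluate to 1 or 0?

Substituting: (NOT (1 XNOR 0) XOR 1)
= 0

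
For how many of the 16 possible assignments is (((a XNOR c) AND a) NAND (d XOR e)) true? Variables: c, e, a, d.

Satisfying assignments: (0,0,0,0), (0,0,0,1), (0,0,1,0), (0,0,1,1), (0,1,0,0), (0,1,0,1), (0,1,1,0), (0,1,1,1), (1,0,0,0), (1,0,0,1), (1,0,1,0), (1,1,0,0), (1,1,0,1), (1,1,1,1)
Count: 14 out of 16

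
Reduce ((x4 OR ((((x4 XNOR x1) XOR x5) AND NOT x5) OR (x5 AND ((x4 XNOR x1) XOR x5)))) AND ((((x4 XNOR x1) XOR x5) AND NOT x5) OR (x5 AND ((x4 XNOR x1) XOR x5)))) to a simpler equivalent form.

By absorption (E AND (E OR v) = E) then distribution ((E AND v) OR (E AND NOT v) = E):
= ((x4 XNOR x1) XOR x5)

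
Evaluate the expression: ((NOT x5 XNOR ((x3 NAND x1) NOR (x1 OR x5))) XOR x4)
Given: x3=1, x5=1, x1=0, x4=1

Substituting: ((NOT 1 XNOR ((1 NAND 0) NOR (0 OR 1))) XOR 1)
= 0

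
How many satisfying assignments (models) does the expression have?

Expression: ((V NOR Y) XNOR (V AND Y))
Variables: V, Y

Satisfying assignments: (0,1), (1,0)
Count: 2 out of 4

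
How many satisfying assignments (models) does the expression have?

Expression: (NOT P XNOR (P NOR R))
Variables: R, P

Satisfying assignments: (0,0), (0,1), (1,1)
Count: 3 out of 4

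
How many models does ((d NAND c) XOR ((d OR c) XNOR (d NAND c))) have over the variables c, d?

Satisfying assignments: (0,0)
Count: 1 out of 4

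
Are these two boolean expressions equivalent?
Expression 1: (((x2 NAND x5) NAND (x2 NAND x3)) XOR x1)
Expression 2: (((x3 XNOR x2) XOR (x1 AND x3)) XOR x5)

No. Counterexample: with x1=0, x5=0, x3=0, x2=0, Expression 1 = 0 but Expression 2 = 1.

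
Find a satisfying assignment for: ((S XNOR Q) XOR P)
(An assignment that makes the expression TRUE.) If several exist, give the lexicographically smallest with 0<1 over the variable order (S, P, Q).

S=0, P=0, Q=0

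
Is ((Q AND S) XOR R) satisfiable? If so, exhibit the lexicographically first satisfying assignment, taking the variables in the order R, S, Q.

R=0, S=1, Q=1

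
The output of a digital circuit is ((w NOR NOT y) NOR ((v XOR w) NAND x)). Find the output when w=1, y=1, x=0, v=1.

Substituting: ((1 NOR NOT 1) NOR ((1 XOR 1) NAND 0))
= 0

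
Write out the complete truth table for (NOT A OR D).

D | A | Output
--------------
0 | 0 | 1
0 | 1 | 0
1 | 0 | 1
1 | 1 | 1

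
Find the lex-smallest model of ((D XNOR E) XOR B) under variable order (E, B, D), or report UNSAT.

E=0, B=0, D=0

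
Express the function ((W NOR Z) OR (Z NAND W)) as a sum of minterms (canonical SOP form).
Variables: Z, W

Σm(0, 1, 2) = (NOT Z AND NOT W) OR (NOT Z AND W) OR (Z AND NOT W)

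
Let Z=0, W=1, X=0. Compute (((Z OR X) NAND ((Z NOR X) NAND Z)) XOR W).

Substituting: (((0 OR 0) NAND ((0 NOR 0) NAND 0)) XOR 1)
= 0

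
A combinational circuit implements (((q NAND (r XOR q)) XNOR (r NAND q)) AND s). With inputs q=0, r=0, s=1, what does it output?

Substituting: (((0 NAND (0 XOR 0)) XNOR (0 NAND 0)) AND 1)
= 1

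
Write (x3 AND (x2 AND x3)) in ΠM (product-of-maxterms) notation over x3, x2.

ΠM(0, 1, 2) = (x3 OR x2) AND (x3 OR NOT x2) AND (NOT x3 OR x2)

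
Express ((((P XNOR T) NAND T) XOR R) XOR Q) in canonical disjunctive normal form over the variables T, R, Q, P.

(NOT T AND NOT R AND NOT Q AND NOT P) OR (NOT T AND NOT R AND NOT Q AND P) OR (NOT T AND R AND Q AND NOT P) OR (NOT T AND R AND Q AND P) OR (T AND NOT R AND NOT Q AND NOT P) OR (T AND NOT R AND Q AND P) OR (T AND R AND NOT Q AND P) OR (T AND R AND Q AND NOT P)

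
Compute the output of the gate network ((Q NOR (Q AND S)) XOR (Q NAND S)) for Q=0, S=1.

Substituting: ((0 NOR (0 AND 1)) XOR (0 NAND 1))
= 0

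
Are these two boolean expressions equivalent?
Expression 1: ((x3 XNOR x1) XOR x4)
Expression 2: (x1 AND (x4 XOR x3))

No. Counterexample: with x3=0, x4=0, x1=0, Expression 1 = 1 but Expression 2 = 0.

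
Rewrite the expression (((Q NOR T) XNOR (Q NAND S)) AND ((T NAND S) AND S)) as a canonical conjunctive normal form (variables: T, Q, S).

(T OR Q OR S) AND (T OR NOT Q OR S) AND (NOT T OR Q OR S) AND (NOT T OR Q OR NOT S) AND (NOT T OR NOT Q OR S) AND (NOT T OR NOT Q OR NOT S)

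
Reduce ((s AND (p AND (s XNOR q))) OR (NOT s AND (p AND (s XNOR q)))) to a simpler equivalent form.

By distribution ((E AND v) OR (E AND NOT v) = E):
= (p AND (s XNOR q))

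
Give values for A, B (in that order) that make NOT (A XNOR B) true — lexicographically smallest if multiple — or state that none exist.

A=0, B=1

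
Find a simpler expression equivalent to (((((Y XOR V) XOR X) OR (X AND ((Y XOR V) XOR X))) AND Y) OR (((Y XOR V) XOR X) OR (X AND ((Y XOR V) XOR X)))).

By absorption (E OR (E AND v) = E) then absorption (E OR (E AND v) = E):
= ((Y XOR V) XOR X)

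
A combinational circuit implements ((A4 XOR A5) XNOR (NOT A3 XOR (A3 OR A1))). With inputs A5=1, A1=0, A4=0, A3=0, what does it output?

Substituting: ((0 XOR 1) XNOR (NOT 0 XOR (0 OR 0)))
= 1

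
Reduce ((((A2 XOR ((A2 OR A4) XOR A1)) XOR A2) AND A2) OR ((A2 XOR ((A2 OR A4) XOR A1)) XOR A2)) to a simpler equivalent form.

By absorption (E OR (E AND v) = E) then XOR self-cancellation ((E XOR v) XOR v = E):
= ((A2 OR A4) XOR A1)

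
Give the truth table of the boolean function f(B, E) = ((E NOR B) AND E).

B | E | Output
--------------
0 | 0 | 0
0 | 1 | 0
1 | 0 | 0
1 | 1 | 0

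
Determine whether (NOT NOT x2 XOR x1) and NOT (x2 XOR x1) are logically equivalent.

No. Counterexample: with x1=0, x2=0, Expression 1 = 0 but Expression 2 = 1.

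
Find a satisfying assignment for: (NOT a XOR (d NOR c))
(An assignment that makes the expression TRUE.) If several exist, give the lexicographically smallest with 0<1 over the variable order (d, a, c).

d=0, a=0, c=1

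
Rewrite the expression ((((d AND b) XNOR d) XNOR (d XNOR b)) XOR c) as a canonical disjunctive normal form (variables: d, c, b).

(NOT d AND NOT c AND NOT b) OR (NOT d AND c AND b) OR (d AND NOT c AND NOT b) OR (d AND NOT c AND b)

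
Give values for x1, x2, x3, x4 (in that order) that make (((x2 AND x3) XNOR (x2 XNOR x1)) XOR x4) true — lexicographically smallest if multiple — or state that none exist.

x1=0, x2=0, x3=0, x4=1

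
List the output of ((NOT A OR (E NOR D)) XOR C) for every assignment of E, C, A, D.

E | C | A | D | Output
----------------------
0 | 0 | 0 | 0 | 1
0 | 0 | 0 | 1 | 1
0 | 0 | 1 | 0 | 1
0 | 0 | 1 | 1 | 0
0 | 1 | 0 | 0 | 0
0 | 1 | 0 | 1 | 0
0 | 1 | 1 | 0 | 0
0 | 1 | 1 | 1 | 1
1 | 0 | 0 | 0 | 1
1 | 0 | 0 | 1 | 1
1 | 0 | 1 | 0 | 0
1 | 0 | 1 | 1 | 0
1 | 1 | 0 | 0 | 0
1 | 1 | 0 | 1 | 0
1 | 1 | 1 | 0 | 1
1 | 1 | 1 | 1 | 1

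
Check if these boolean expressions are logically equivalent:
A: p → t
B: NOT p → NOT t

No, Inverse is not equivalent to original (counterexample: p=0, t=1)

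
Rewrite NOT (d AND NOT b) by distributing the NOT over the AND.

NOT d OR b
De Morgan's: NOT(AND of terms) = OR of negations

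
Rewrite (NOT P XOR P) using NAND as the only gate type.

(((P NAND P) NAND ((P NAND P) NAND P)) NAND (P NAND ((P NAND P) NAND P)))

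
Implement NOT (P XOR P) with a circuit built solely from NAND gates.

(((P NAND (P NAND P)) NAND (P NAND (P NAND P))) NAND ((P NAND (P NAND P)) NAND (P NAND (P NAND P))))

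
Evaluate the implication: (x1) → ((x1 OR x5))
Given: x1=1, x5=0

Antecedent (x1) = 1; consequent ((x1 OR x5)) = 1.
1 → 1 = 1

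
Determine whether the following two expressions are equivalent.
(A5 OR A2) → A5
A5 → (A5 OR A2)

No, Converse is not equivalent to original (counterexample: A2=1, A5=0)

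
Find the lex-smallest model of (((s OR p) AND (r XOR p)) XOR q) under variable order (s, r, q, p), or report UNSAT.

s=0, r=0, q=0, p=1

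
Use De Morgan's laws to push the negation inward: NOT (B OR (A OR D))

NOT B AND NOT (A OR D)
De Morgan's: NOT(OR of terms) = AND of negations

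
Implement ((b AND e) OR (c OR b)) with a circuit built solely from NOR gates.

((((b NOR b) NOR (e NOR e)) NOR ((c NOR b) NOR (c NOR b))) NOR (((b NOR b) NOR (e NOR e)) NOR ((c NOR b) NOR (c NOR b))))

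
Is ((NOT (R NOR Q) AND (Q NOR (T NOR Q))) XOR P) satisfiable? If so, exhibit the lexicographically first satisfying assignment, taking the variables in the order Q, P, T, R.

Q=0, P=0, T=1, R=1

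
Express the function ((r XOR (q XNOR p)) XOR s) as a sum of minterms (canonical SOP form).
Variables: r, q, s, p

Σm(0, 3, 5, 6, 9, 10, 12, 15) = (NOT r AND NOT q AND NOT s AND NOT p) OR (NOT r AND NOT q AND s AND p) OR (NOT r AND q AND NOT s AND p) OR (NOT r AND q AND s AND NOT p) OR (r AND NOT q AND NOT s AND p) OR (r AND NOT q AND s AND NOT p) OR (r AND q AND NOT s AND NOT p) OR (r AND q AND s AND p)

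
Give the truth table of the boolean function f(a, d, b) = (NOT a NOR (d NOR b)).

a | d | b | Output
------------------
0 | 0 | 0 | 0
0 | 0 | 1 | 0
0 | 1 | 0 | 0
0 | 1 | 1 | 0
1 | 0 | 0 | 0
1 | 0 | 1 | 1
1 | 1 | 0 | 1
1 | 1 | 1 | 1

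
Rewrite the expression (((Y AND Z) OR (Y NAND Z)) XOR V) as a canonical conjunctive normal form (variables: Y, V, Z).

(Y OR NOT V OR Z) AND (Y OR NOT V OR NOT Z) AND (NOT Y OR NOT V OR Z) AND (NOT Y OR NOT V OR NOT Z)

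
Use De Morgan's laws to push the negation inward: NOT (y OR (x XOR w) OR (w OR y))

NOT y AND NOT (x XOR w) AND NOT (w OR y)
De Morgan's: NOT(OR of terms) = AND of negations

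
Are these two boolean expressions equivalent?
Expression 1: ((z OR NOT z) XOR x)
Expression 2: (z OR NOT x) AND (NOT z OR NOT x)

Yes, they are equivalent — the two output columns agree on all 4 assignments:
z | x | Expression 1 | Expression 2
-----------------------------------
0 | 0 | 1 | 1
0 | 1 | 0 | 0
1 | 0 | 1 | 1
1 | 1 | 0 | 0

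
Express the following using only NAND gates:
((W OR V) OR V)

((((W NAND W) NAND (V NAND V)) NAND ((W NAND W) NAND (V NAND V))) NAND (V NAND V))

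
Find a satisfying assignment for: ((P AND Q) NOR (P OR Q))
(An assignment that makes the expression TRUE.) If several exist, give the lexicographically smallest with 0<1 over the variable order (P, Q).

P=0, Q=0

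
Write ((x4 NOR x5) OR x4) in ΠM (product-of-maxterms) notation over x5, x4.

ΠM(2) = (NOT x5 OR x4)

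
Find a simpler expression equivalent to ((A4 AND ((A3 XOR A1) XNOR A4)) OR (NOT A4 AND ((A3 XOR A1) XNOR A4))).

By distribution ((E AND v) OR (E AND NOT v) = E):
= ((A3 XOR A1) XNOR A4)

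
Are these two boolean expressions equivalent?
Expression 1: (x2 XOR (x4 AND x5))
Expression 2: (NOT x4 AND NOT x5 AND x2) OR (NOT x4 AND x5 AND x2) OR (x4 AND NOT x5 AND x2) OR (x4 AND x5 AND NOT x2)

Yes, they are equivalent — the two output columns agree on all 8 assignments:
x4 | x5 | x2 | Expression 1 | Expression 2
------------------------------------------
0 | 0 | 0 | 0 | 0
0 | 0 | 1 | 1 | 1
0 | 1 | 0 | 0 | 0
0 | 1 | 1 | 1 | 1
1 | 0 | 0 | 0 | 0
1 | 0 | 1 | 1 | 1
1 | 1 | 0 | 1 | 1
1 | 1 | 1 | 0 | 0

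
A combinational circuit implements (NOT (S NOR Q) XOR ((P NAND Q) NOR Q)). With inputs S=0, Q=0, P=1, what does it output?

Substituting: (NOT (0 NOR 0) XOR ((1 NAND 0) NOR 0))
= 0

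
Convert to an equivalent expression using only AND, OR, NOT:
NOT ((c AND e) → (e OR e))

(c AND e) AND NOT (e OR e)
(Negated implication: NOT(A → B) = A AND NOT B)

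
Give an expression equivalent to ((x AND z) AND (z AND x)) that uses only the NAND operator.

((((x NAND z) NAND (x NAND z)) NAND ((z NAND x) NAND (z NAND x))) NAND (((x NAND z) NAND (x NAND z)) NAND ((z NAND x) NAND (z NAND x))))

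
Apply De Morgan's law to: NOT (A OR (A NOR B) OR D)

NOT A AND NOT (A NOR B) AND NOT D
De Morgan's: NOT(OR of terms) = AND of negations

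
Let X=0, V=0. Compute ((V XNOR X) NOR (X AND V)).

Substituting: ((0 XNOR 0) NOR (0 AND 0))
= 0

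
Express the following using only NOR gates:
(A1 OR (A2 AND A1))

((A1 NOR ((A2 NOR A2) NOR (A1 NOR A1))) NOR (A1 NOR ((A2 NOR A2) NOR (A1 NOR A1))))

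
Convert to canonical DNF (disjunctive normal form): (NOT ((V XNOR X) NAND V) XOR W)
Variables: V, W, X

(NOT V AND W AND NOT X) OR (NOT V AND W AND X) OR (V AND NOT W AND X) OR (V AND W AND NOT X)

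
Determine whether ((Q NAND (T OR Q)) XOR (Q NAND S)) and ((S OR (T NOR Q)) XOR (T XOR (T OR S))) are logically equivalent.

No. Counterexample: with T=0, S=0, Q=0, Expression 1 = 0 but Expression 2 = 1.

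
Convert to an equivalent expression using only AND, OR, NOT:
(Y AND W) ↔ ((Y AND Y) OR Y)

((Y AND W) AND ((Y AND Y) OR Y)) OR (NOT (Y AND W) AND NOT ((Y AND Y) OR Y))
(Biconditional = both true or both false)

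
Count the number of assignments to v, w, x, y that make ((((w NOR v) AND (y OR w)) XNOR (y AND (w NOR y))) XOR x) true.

Satisfying assignments: (0,0,0,0), (0,0,1,1), (0,1,0,0), (0,1,0,1), (1,0,0,0), (1,0,0,1), (1,1,0,0), (1,1,0,1)
Count: 8 out of 16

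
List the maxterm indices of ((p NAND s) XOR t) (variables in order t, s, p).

ΠM(3, 4, 5, 6) = (t OR NOT s OR NOT p) AND (NOT t OR s OR p) AND (NOT t OR s OR NOT p) AND (NOT t OR NOT s OR p)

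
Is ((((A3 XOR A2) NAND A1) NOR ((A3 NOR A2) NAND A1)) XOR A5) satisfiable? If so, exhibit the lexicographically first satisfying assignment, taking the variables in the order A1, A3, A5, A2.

A1=0, A3=0, A5=1, A2=0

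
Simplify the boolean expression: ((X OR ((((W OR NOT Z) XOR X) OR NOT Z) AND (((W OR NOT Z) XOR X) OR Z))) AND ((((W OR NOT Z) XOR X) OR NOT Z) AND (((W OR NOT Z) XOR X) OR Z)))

By absorption (E AND (E OR v) = E) then distribution ((E OR v) AND (E OR NOT v) = E):
= ((W OR NOT Z) XOR X)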